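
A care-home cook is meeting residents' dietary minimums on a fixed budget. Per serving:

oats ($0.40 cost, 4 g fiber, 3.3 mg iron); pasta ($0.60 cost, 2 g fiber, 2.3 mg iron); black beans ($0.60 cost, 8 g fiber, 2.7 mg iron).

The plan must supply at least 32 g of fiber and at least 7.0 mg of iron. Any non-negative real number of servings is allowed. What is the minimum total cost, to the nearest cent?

oats only: max(32/4, 7.0/3.3) = 8 servings → $3.20.
pasta only: max(32/2, 7.0/2.3) = 16 servings → $9.60.
black beans only: max(32/8, 7.0/2.7) = 4 servings → $2.40.
oats + pasta: intersection lies outside the first quadrant.
oats + black beans: the both-tight solution has a negative serving — not a feasible corner.
pasta + black beans with both targets exact would need a negative amount; discard.
So the least-cost plan costs $2.40.

$2.40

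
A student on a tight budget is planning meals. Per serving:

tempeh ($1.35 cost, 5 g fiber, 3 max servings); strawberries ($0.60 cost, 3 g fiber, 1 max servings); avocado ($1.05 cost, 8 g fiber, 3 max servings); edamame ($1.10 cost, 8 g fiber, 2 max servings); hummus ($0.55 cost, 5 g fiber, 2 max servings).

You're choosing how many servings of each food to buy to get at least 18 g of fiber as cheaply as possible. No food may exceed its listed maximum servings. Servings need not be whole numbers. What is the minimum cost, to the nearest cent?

Cost per g of fiber: hummus $0.1100, avocado $0.1313, edamame $0.1375, strawberries $0.2000, tempeh $0.2700.
Take 2 servings of hummus: +10.0 g fiber for $1.10 (total $1.10, still need 8.0 g).
Take 1 serving of avocado: +8.0 g fiber for $1.05 (total $2.15, still need 0.0 g).
Filling from the cheapest source first is optimal under one linear minimum: $2.15.

$2.15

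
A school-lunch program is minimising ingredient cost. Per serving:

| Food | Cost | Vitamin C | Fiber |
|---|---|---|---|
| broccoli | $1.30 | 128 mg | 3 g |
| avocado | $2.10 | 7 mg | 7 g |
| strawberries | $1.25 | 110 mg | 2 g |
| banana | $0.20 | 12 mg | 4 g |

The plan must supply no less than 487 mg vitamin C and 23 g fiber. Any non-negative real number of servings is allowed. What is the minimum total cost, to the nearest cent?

$5.19

For a min-cost LP with two ≥-constraints, a basic feasible solution has at most two positive variables.
broccoli only: max(487/128, 23/3) = 7.667 servings → $9.97.
avocado only: max(487/7, 23/7) = 69.57 servings → $146.10.
strawberries only: max(487/110, 23/2) = 11.5 servings → $14.38.
banana only: max(487/12, 23/4) = 40.58 servings → $8.12.
broccoli + avocado with both tight: 3.712 servings and 1.695 servings → $8.38.
broccoli + strawberries: intersection lies outside the first quadrant.
broccoli + banana with both tight: 3.513 servings and 3.116 servings → $5.19.
avocado + strawberries with both tight: 2.058 servings and 4.296 servings → $9.69.
avocado + banana: intersection lies outside the first quadrant.
strawberries + banana with both tight: 4.019 servings and 3.74 servings → $5.77.
So the least-cost plan costs $5.19.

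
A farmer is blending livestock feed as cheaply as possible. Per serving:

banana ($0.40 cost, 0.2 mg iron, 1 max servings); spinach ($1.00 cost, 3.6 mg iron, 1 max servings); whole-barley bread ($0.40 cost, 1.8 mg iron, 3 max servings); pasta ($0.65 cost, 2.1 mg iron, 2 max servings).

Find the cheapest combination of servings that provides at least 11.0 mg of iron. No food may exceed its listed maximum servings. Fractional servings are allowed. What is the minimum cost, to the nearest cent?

$2.82

Cost per mg of iron: whole-barley bread $0.2222, spinach $0.2778, pasta $0.3095, banana $2.0000.
Take 3 servings of whole-barley bread: +5.4 mg iron for $1.20 (total $1.20, still need 5.6 mg).
Take 1 serving of spinach: +3.6 mg iron for $1.00 (total $2.20, still need 2.0 mg).
Take 0.9524 servings of pasta: +2.0 mg iron for $0.62 (total $2.82, still need 0.0 mg).
Filling from the cheapest source first is optimal under one linear minimum: $2.82.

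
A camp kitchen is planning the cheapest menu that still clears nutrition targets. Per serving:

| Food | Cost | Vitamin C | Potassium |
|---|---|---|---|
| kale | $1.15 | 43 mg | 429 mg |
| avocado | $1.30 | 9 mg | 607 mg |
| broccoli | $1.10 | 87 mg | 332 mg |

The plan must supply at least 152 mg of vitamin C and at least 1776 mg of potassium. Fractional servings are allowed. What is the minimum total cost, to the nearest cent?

With two linear requirements the optimum uses one or two foods; enumerate the corners.
kale only: max(152/43, 1776/429) = 4.14 servings → $4.76.
avocado only: max(152/9, 1776/607) = 16.89 servings → $21.96.
broccoli only: max(152/87, 1776/332) = 5.349 servings → $5.88.
kale + avocado with both tight: 3.43 servings and 0.5018 servings → $4.60.
kale + broccoli: intersection lies outside the first quadrant.
avocado + broccoli with both tight: 2.088 servings and 1.531 servings → $4.40.
Cheapest feasible corner: $4.40.

$4.40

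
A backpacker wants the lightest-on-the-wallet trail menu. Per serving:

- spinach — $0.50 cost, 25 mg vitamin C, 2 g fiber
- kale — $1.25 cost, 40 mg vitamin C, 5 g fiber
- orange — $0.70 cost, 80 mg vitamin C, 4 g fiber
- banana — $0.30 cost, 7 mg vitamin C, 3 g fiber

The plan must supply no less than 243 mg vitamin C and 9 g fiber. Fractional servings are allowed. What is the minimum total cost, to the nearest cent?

At the optimum either one food covers both requirements or two foods hit both targets exactly; no other combination can be cheaper.
spinach only: max(243/25, 9/2) = 9.72 servings → $4.86.
kale only: max(243/40, 9/5) = 6.075 servings → $7.59.
orange only: max(243/80, 9/4) = 3.038 servings → $2.13.
banana only: max(243/7, 9/3) = 34.71 servings → $10.41.
spinach + kale with both targets exact would need a negative amount; discard.
spinach + orange: the both-tight solution has a negative serving — not a feasible corner.
spinach + banana: the both-tight solution has a negative serving — not a feasible corner.
kale + orange with both targets exact would need a negative amount; discard.
kale + banana with both targets exact would need a negative amount; discard.
orange + banana: the both-tight solution has a negative serving — not a feasible corner.
Cheapest feasible corner: $2.13.

$2.13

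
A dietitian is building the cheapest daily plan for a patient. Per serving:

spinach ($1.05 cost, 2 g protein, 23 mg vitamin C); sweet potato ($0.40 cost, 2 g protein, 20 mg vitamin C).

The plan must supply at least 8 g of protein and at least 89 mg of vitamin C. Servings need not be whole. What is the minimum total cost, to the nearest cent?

$1.78

Minimising a linear cost over {protein ≥ 8, vitamin C ≥ 89, servings ≥ 0} — the optimum is at a vertex, using one or two foods.
spinach only: max(8/2, 89/23) = 4 servings → $4.20.
sweet potato only: max(8/2, 89/20) = 4.45 servings → $1.78.
spinach + sweet potato with both tight: 3 servings and 1 serving → $3.55.
The minimum over all feasible corners is $1.78.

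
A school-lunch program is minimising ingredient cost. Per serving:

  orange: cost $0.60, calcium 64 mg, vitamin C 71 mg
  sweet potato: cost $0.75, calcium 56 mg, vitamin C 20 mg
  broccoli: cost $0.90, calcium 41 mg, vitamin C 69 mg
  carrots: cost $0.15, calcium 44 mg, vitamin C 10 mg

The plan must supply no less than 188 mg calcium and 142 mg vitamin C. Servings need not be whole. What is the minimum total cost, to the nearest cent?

$1.31

At the optimum either one food covers both requirements or two foods hit both targets exactly; no other combination can be cheaper.
orange only: max(188/64, 142/71) = 2.938 servings → $1.76.
sweet potato only: max(188/56, 142/20) = 7.1 servings → $5.33.
broccoli only: max(188/41, 142/69) = 4.585 servings → $4.13.
carrots only: max(188/44, 142/10) = 14.2 servings → $2.13.
orange + sweet potato with both tight: 1.555 servings and 1.58 servings → $2.12.
orange + broccoli: the both-tight solution has a negative serving — not a feasible corner.
orange + carrots with both tight: 1.758 servings and 1.715 servings → $1.31.
sweet potato + broccoli with both tight: 2.349 servings and 1.377 servings → $3.00.
sweet potato + carrots with both targets exact would need a negative amount; discard.
broccoli + carrots with both tight: 1.663 servings and 2.723 servings → $1.91.
The minimum over all feasible corners is $1.31.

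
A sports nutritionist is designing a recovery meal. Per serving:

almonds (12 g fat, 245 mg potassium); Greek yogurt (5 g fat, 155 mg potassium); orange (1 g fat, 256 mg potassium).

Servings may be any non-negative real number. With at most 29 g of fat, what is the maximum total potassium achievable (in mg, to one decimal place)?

Potassium per g fat: orange 256, Greek yogurt 31, almonds 20.42.
With no serving limits, spend the whole fat allowance on orange: 29 g / 1 g × 256 mg = 7424.0 mg.

7424.0 mg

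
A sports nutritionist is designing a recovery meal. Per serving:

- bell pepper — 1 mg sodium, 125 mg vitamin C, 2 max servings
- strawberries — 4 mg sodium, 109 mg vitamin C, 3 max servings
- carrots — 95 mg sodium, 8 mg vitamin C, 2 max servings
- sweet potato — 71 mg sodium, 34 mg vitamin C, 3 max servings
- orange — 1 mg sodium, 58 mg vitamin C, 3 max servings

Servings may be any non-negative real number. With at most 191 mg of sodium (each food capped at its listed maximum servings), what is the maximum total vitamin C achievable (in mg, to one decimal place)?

834.3 mg

Vitamin C per mg sodium: bell pepper 125, orange 58, strawberries 27.25, sweet potato 0.4789, carrots 0.08421.
Take 2 servings of bell pepper: uses 2 mg sodium, +250.0 mg vitamin C (running total 250.0 mg).
Take 3 servings of orange: uses 3 mg sodium, +174.0 mg vitamin C (running total 424.0 mg).
Take 3 servings of strawberries: uses 12 mg sodium, +327.0 mg vitamin C (running total 751.0 mg).
Take 2.451 servings of sweet potato: uses 174 mg sodium, +83.3 mg vitamin C (running total 834.3 mg).
Greedy by best ratio exhausts the sodium allowance optimally: 834.3 mg.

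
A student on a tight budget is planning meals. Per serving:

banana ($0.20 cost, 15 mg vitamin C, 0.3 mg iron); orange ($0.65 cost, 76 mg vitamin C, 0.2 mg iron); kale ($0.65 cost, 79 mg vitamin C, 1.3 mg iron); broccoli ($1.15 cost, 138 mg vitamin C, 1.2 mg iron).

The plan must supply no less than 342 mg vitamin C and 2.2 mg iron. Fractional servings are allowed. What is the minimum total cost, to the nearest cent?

$2.81

At the optimum either one food covers both requirements or two foods hit both targets exactly; no other combination can be cheaper.
banana only: max(342/15, 2.2/0.3) = 22.8 servings → $4.56.
orange only: max(342/76, 2.2/0.2) = 11 servings → $7.15.
kale only: max(342/79, 2.2/1.3) = 4.329 servings → $2.81.
broccoli only: max(342/138, 2.2/1.2) = 2.478 servings → $2.85.
banana + orange with both tight: 4.99 servings and 3.515 servings → $3.28.
banana + kale: the both-tight solution has a negative serving — not a feasible corner.
banana + broccoli: the both-tight solution has a negative serving — not a feasible corner.
orange + kale with both tight: 3.263 servings and 1.19 servings → $2.89.
orange + broccoli with both tight: 1.679 servings and 1.553 servings → $2.88.
kale + broccoli: the both-tight solution has a negative serving — not a feasible corner.
Cheapest feasible corner: $2.81.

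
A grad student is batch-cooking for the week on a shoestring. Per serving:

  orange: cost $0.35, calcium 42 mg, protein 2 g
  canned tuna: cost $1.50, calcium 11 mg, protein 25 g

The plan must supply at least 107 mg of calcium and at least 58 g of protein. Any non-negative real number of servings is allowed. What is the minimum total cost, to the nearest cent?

$3.94

Check every corner: each single food scaled to meet both minima, and each pair solved so both constraints bind.
orange only: max(107/42, 58/2) = 29 servings → $10.15.
canned tuna only: max(107/11, 58/25) = 9.727 servings → $14.59.
orange + canned tuna with both tight: 1.982 servings and 2.161 servings → $3.94.
Cheapest feasible corner: $3.94.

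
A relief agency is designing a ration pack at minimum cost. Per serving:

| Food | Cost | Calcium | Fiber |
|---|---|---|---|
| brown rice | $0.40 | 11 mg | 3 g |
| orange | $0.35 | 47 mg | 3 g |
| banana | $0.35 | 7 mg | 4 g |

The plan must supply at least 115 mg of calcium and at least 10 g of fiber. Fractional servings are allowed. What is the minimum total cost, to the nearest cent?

For a min-cost LP with two ≥-constraints, a basic feasible solution has at most two positive variables.
brown rice only: max(115/11, 10/3) = 10.45 servings → $4.18.
orange only: max(115/47, 10/3) = 3.333 servings → $1.17.
banana only: max(115/7, 10/4) = 16.43 servings → $5.75.
brown rice + orange with both tight: 1.157 servings and 2.176 servings → $1.22.
brown rice + banana: intersection lies outside the first quadrant.
orange + banana with both tight: 2.335 servings and 0.7485 servings → $1.08.
So the least-cost plan costs $1.08.

$1.08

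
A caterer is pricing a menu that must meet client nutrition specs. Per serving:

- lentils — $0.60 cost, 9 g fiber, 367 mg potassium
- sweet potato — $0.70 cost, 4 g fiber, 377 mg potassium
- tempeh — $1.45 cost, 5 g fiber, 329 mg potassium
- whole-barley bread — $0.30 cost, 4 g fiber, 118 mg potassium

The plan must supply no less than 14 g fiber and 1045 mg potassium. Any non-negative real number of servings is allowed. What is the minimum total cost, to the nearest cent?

Check every corner: each single food scaled to meet both minima, and each pair solved so both constraints bind.
lentils only: max(14/9, 1045/367) = 2.847 servings → $1.71.
sweet potato only: max(14/4, 1045/377) = 3.5 servings → $2.45.
tempeh only: max(14/5, 1045/329) = 3.176 servings → $4.61.
whole-barley bread only: max(14/4, 1045/118) = 8.856 servings → $2.66.
lentils + sweet potato with both tight: 0.5704 servings and 2.217 servings → $1.89.
lentils + tempeh: intersection lies outside the first quadrant.
lentils + whole-barley bread: intersection lies outside the first quadrant.
sweet potato + tempeh with both tight: 1.088 servings and 1.93 servings → $3.56.
sweet potato + whole-barley bread with both tight: 2.44 servings and 1.06 servings → $2.03.
tempeh + whole-barley bread with both targets exact would need a negative amount; discard.
Cheapest feasible corner: $1.71.

$1.71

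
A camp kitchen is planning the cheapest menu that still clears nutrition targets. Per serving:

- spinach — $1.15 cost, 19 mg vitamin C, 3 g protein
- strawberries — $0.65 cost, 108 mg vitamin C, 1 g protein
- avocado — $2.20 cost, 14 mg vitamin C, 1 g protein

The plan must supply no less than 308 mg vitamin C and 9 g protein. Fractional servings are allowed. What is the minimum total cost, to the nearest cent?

$4.11

A basic optimal solution has at most two foods positive. Try each food alone and each pair with both targets met exactly.
spinach only: max(308/19, 9/3) = 16.21 servings → $18.64.
strawberries only: max(308/108, 9/1) = 9 servings → $5.85.
avocado only: max(308/14, 9/1) = 22 servings → $48.40.
spinach + strawberries with both tight: 2.177 servings and 2.469 servings → $4.11.
spinach + avocado with both targets exact would need a negative amount; discard.
strawberries + avocado with both tight: 1.936 servings and 7.064 servings → $16.80.
The minimum over all feasible corners is $4.11.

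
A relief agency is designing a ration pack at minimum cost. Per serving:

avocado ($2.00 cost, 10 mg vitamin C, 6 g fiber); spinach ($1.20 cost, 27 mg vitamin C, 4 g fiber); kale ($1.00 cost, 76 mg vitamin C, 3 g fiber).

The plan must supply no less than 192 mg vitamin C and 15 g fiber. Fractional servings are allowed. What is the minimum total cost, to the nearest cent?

$4.66

Minimising a linear cost over {vitamin C ≥ 192, fiber ≥ 15, servings ≥ 0} — the optimum is at a vertex, using one or two foods.
avocado only: max(192/10, 15/6) = 19.2 servings → $38.40.
spinach only: max(192/27, 15/4) = 7.111 servings → $8.53.
kale only: max(192/76, 15/3) = 5 servings → $5.00.
avocado + spinach: intersection lies outside the first quadrant.
avocado + kale with both tight: 1.324 servings and 2.352 servings → $5.00.
spinach + kale with both tight: 2.529 servings and 1.628 servings → $4.66.
Cheapest feasible corner: $4.66.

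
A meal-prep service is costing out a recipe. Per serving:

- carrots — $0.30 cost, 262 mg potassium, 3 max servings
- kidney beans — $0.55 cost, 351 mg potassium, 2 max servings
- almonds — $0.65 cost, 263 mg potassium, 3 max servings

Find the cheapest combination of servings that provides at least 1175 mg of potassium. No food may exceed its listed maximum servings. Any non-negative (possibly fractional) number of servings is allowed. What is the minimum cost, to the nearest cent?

$1.51

Cost per mg of potassium: carrots $0.0011, kidney beans $0.0016, almonds $0.0025.
Take 3 servings of carrots: +786.0 mg potassium for $0.90 (total $0.90, still need 389.0 mg).
Take 1.108 servings of kidney beans: +389.0 mg potassium for $0.61 (total $1.51, still need 0.0 mg).
Greedy by cheapest-per-mg is optimal for a single linear constraint, so the minimum cost is $1.51.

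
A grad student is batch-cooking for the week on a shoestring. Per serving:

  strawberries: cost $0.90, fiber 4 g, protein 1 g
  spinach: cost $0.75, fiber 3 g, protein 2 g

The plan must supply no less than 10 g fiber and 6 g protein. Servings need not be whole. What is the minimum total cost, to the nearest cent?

With two linear requirements the optimum uses one or two foods; enumerate the corners.
strawberries only: max(10/4, 6/1) = 6 servings → $5.40.
spinach only: max(10/3, 6/2) = 3.333 servings → $2.50.
strawberries + spinach with both tight: 0.4 servings and 2.8 servings → $2.46.
So the least-cost plan costs $2.46.

$2.46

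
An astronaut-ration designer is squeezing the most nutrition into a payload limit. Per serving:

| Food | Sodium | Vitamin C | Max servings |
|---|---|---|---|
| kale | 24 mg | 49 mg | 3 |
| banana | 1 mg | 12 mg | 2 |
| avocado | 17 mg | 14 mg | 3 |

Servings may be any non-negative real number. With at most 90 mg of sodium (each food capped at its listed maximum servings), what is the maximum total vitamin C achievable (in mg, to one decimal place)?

184.2 mg

Vitamin C per mg sodium: banana 12, kale 2.042, avocado 0.8235.
Take 2 servings of banana: uses 2 mg sodium, +24.0 mg vitamin C (running total 24.0 mg).
Take 3 servings of kale: uses 72 mg sodium, +147.0 mg vitamin C (running total 171.0 mg).
Take 0.9412 servings of avocado: uses 16 mg sodium, +13.2 mg vitamin C (running total 184.2 mg).
Greedy by best ratio exhausts the sodium allowance optimally: 184.2 mg.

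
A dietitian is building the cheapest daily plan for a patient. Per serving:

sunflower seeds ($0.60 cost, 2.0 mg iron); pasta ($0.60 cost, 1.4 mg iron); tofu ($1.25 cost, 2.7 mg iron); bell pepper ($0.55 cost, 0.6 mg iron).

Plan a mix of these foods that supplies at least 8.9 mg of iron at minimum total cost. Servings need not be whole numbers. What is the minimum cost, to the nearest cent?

Cost per mg of iron: sunflower seeds $0.3000, pasta $0.4286, tofu $0.4630, bell pepper $0.9167.
With no serving limits, use only sunflower seeds: 8.9 mg / 2.0 mg = 4.45 servings × $0.60 = $2.67.

$2.67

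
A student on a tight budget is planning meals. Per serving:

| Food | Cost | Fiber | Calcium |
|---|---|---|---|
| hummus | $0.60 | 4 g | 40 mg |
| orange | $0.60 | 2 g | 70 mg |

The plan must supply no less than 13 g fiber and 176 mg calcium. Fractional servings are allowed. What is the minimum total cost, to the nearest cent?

$2.23

This is a tiny linear program; its minimum lies at a vertex of the feasible set. List the vertices and price them.
hummus only: max(13/4, 176/40) = 4.4 servings → $2.64.
orange only: max(13/2, 176/70) = 6.5 servings → $3.90.
hummus + orange with both tight: 2.79 servings and 0.92 servings → $2.23.
Cheapest feasible corner: $2.23.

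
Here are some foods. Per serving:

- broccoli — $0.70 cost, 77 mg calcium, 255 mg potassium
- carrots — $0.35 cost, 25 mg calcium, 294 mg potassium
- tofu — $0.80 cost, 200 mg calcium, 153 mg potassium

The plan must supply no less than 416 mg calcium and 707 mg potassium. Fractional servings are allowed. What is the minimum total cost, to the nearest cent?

$2.02

For a min-cost LP with two ≥-constraints, a basic feasible solution has at most two positive variables.
broccoli only: max(416/77, 707/255) = 5.403 servings → $3.78.
carrots only: max(416/25, 707/294) = 16.64 servings → $5.82.
tofu only: max(416/200, 707/153) = 4.621 servings → $3.70.
broccoli + carrots: intersection lies outside the first quadrant.
broccoli + tofu with both tight: 1.983 servings and 1.317 servings → $2.44.
carrots + tofu with both tight: 1.414 servings and 1.903 servings → $2.02.
So the least-cost plan costs $2.02.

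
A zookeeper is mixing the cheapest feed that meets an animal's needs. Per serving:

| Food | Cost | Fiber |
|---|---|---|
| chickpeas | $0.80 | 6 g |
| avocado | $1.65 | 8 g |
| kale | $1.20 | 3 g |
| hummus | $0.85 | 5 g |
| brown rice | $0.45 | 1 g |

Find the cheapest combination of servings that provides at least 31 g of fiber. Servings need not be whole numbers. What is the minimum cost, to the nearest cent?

$4.13

Cost per g of fiber: chickpeas $0.1333, hummus $0.1700, avocado $0.2062, kale $0.4000, brown rice $0.4500.
With no serving limits, use only chickpeas: 31 g / 6 g = 5.167 servings × $0.80 = $4.13.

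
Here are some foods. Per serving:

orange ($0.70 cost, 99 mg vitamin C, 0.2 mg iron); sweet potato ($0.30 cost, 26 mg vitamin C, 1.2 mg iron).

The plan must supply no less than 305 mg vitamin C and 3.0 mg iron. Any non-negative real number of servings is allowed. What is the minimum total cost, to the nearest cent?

orange only: max(305/99, 3.0/0.2) = 15 servings → $10.50.
sweet potato only: max(305/26, 3.0/1.2) = 11.73 servings → $3.52.
orange + sweet potato with both tight: 2.535 servings and 2.077 servings → $2.40.
Cheapest feasible corner: $2.40.

$2.40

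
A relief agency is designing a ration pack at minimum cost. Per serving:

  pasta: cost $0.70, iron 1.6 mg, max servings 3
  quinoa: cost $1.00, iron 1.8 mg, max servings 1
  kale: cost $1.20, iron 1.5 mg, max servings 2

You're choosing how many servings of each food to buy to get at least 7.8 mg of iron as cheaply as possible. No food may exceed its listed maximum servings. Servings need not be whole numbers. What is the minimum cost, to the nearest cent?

Cost per mg of iron: pasta $0.4375, quinoa $0.5556, kale $0.8000.
Take 3 servings of pasta: +4.8 mg iron for $2.10 (total $2.10, still need 3.0 mg).
Take 1 serving of quinoa: +1.8 mg iron for $1.00 (total $3.10, still need 1.2 mg).
Take 0.8 servings of kale: +1.2 mg iron for $0.96 (total $4.06, still need 0.0 mg).
Greedy by cheapest-per-mg is optimal for a single linear constraint, so the minimum cost is $4.06.

$4.06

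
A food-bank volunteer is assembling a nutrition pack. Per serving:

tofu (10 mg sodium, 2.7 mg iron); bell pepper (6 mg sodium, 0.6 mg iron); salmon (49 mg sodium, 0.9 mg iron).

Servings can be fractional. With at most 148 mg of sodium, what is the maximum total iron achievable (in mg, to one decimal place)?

40.0 mg

Iron per mg sodium: tofu 0.27, bell pepper 0.1, salmon 0.01837.
With no serving limits, spend the whole sodium allowance on tofu: 148 mg / 10 mg × 2.7 mg = 40.0 mg.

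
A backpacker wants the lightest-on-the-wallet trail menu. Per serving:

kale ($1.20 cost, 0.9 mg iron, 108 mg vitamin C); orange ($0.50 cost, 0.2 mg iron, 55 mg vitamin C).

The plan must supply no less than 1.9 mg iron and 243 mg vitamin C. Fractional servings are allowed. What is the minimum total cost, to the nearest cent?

$2.65

Two binding constraints pin down two serving amounts, so the optimal mix uses at most two foods. The candidates are each food alone (scaled to the tighter of iron/vitamin C) and each pair with both constraints tight.
kale only: max(1.9/0.9, 243/108) = 2.25 servings → $2.70.
orange only: max(1.9/0.2, 243/55) = 9.5 servings → $4.75.
kale + orange with both tight: 2.004 servings and 0.4839 servings → $2.65.
Cheapest feasible corner: $2.65.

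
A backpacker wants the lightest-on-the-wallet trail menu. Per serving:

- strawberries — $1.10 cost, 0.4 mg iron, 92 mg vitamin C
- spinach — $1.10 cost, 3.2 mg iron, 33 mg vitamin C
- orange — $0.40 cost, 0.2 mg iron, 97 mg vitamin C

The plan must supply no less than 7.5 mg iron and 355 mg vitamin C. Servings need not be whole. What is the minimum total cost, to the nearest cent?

An LP optimum is at a vertex; with two nutrient constraints at most two foods are used. Check each candidate.
strawberries only: max(7.5/0.4, 355/92) = 18.75 servings → $20.62.
spinach only: max(7.5/3.2, 355/33) = 10.76 servings → $11.83.
orange only: max(7.5/0.2, 355/97) = 37.5 servings → $15.00.
strawberries + spinach with both tight: 3.16 servings and 1.949 servings → $5.62.
strawberries + orange: intersection lies outside the first quadrant.
spinach + orange with both tight: 2.161 servings and 2.925 servings → $3.55.
Cheapest feasible corner: $3.55.

$3.55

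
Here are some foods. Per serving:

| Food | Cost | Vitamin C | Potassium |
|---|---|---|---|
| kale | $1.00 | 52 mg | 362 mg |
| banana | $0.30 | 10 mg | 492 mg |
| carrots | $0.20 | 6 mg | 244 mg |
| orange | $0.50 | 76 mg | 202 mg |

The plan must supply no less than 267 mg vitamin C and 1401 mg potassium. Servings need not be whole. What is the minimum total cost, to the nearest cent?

The cheapest plan sits at a corner of the feasible region — with two constraints it uses at most two foods.
kale only: max(267/52, 1401/362) = 5.135 servings → $5.13.
banana only: max(267/10, 1401/492) = 26.7 servings → $8.01.
carrots only: max(267/6, 1401/244) = 44.5 servings → $8.90.
orange only: max(267/76, 1401/202) = 6.936 servings → $3.47.
kale + banana: intersection lies outside the first quadrant.
kale + carrots with both targets exact would need a negative amount; discard.
kale + orange with both tight: 3.089 servings and 1.399 servings → $3.79.
banana + carrots: the both-tight solution has a negative serving — not a feasible corner.
banana + orange with both tight: 1.485 servings and 3.318 servings → $2.10.
carrots + orange with both tight: 3.032 servings and 3.274 servings → $2.24.
So the least-cost plan costs $2.10.

$2.10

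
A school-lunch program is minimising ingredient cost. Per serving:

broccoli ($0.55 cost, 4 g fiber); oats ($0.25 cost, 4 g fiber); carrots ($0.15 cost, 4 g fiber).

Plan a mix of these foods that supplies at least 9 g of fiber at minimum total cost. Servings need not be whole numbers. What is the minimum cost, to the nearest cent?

Cost per g of fiber: carrots $0.0375, oats $0.0625, broccoli $0.1375.
With no serving limits, use only carrots: 9 g / 4 g = 2.25 servings × $0.15 = $0.34.

$0.34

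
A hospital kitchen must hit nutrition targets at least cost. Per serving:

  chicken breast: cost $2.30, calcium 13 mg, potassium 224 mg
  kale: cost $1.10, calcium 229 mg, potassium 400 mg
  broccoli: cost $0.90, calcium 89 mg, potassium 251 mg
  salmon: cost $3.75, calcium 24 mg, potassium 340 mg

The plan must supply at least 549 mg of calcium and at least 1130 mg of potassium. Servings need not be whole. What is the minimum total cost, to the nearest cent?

$3.11

With two linear requirements the optimum uses one or two foods; enumerate the corners.
chicken breast only: max(549/13, 1130/224) = 42.23 servings → $97.13.
kale only: max(549/229, 1130/400) = 2.825 servings → $3.11.
broccoli only: max(549/89, 1130/251) = 6.169 servings → $5.55.
salmon only: max(549/24, 1130/340) = 22.88 servings → $85.78.
chicken breast + kale with both tight: 0.8497 servings and 2.349 servings → $4.54.
chicken breast + broccoli: intersection lies outside the first quadrant.
chicken breast + salmon: the both-tight solution has a negative serving — not a feasible corner.
kale + broccoli with both tight: 1.702 servings and 1.79 servings → $3.48.
kale + salmon with both tight: 2.337 servings and 0.5738 servings → $4.72.
broccoli + salmon: intersection lies outside the first quadrant.
Cheapest feasible corner: $3.11.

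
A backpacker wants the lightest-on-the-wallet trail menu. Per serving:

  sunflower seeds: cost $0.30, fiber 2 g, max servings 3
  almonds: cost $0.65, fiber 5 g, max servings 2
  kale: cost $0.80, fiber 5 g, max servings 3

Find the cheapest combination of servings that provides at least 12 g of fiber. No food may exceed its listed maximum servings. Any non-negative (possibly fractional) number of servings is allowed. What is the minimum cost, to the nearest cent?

$1.60

Cost per g of fiber: almonds $0.1300, sunflower seeds $0.1500, kale $0.1600.
Take 2 servings of almonds: +10.0 g fiber for $1.30 (total $1.30, still need 2.0 g).
Take 1 serving of sunflower seeds: +2.0 g fiber for $0.30 (total $1.60, still need 0.0 g).
Greedy by cheapest-per-g is optimal for a single linear constraint, so the minimum cost is $1.60.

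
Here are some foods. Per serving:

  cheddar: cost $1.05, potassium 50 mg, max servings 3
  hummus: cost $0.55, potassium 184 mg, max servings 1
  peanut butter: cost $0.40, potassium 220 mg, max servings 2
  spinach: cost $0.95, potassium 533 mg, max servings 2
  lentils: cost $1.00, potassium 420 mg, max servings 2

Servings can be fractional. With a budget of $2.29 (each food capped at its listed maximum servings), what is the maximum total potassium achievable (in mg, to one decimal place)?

Potassium per dollar: spinach 561.1, peanut butter 550, lentils 420, hummus 334.5, cheddar 47.62.
Take 2 servings of spinach: spends $1.90, +1066.0 mg potassium (running total 1066.0 mg).
Take 0.975 servings of peanut butter: spends $0.39, +214.5 mg potassium (running total 1280.5 mg).
Filling greedily by potassium-per-dollar is optimal for one linear limit, giving 1280.5 mg.

1280.5 mg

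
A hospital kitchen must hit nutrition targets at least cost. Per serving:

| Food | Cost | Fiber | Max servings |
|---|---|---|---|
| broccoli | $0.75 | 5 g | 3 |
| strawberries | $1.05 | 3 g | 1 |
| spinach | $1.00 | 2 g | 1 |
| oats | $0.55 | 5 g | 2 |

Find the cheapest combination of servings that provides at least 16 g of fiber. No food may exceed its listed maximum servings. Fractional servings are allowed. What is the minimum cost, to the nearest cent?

Cost per g of fiber: oats $0.1100, broccoli $0.1500, strawberries $0.3500, spinach $0.5000.
Take 2 servings of oats: +10.0 g fiber for $1.10 (total $1.10, still need 6.0 g).
Take 1.2 servings of broccoli: +6.0 g fiber for $0.90 (total $2.00, still need 0.0 g).
Filling from the cheapest source first is optimal under one linear minimum: $2.00.

$2.00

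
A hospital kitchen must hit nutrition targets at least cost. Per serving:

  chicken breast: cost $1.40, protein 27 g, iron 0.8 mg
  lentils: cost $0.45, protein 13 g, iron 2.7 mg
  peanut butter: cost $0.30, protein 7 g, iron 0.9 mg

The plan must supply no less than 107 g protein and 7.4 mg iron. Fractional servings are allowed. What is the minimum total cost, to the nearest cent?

Minimising a linear cost over {protein ≥ 107, iron ≥ 7.4, servings ≥ 0} — the optimum is at a vertex, using one or two foods.
chicken breast only: max(107/27, 7.4/0.8) = 9.25 servings → $12.95.
lentils only: max(107/13, 7.4/2.7) = 8.231 servings → $3.70.
peanut butter only: max(107/7, 7.4/0.9) = 15.29 servings → $4.59.
chicken breast + lentils with both tight: 3.083 servings and 1.827 servings → $5.14.
chicken breast + peanut butter with both tight: 2.38 servings and 6.107 servings → $5.16.
lentils + peanut butter: intersection lies outside the first quadrant.
Cheapest feasible corner: $3.70.

$3.70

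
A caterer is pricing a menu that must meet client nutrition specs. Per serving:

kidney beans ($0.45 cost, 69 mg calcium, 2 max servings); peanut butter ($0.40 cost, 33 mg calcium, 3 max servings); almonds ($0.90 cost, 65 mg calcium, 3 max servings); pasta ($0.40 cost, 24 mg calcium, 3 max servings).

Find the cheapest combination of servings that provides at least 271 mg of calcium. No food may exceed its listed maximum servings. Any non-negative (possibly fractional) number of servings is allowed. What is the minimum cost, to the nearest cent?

Cost per mg of calcium: kidney beans $0.0065, peanut butter $0.0121, almonds $0.0138, pasta $0.0167.
Take 2 servings of kidney beans: +138.0 mg calcium for $0.90 (total $0.90, still need 133.0 mg).
Take 3 servings of peanut butter: +99.0 mg calcium for $1.20 (total $2.10, still need 34.0 mg).
Take 0.5231 servings of almonds: +34.0 mg calcium for $0.47 (total $2.57, still need 0.0 mg).
Greedy by cheapest-per-mg is optimal for a single linear constraint, so the minimum cost is $2.57.

$2.57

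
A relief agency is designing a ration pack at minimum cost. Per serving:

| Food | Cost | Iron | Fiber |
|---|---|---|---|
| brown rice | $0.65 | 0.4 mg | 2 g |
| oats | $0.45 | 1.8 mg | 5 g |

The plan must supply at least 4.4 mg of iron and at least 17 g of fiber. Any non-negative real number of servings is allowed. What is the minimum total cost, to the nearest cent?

$1.53

Two binding constraints pin down two serving amounts, so the optimal mix uses at most two foods. The candidates are each food alone (scaled to the tighter of iron/fiber) and each pair with both constraints tight.
brown rice only: max(4.4/0.4, 17/2) = 11 servings → $7.15.
oats only: max(4.4/1.8, 17/5) = 3.4 servings → $1.53.
brown rice + oats with both tight: 5.375 servings and 1.25 servings → $4.06.
So the least-cost plan costs $1.53.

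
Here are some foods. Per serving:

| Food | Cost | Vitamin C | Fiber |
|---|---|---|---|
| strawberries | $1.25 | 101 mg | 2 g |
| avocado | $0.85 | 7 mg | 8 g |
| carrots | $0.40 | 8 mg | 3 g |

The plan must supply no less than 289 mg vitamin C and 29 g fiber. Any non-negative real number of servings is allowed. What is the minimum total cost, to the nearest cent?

$5.84

The cheapest plan sits at a corner of the feasible region — with two constraints it uses at most two foods.
strawberries only: max(289/101, 29/2) = 14.5 servings → $18.12.
avocado only: max(289/7, 29/8) = 41.29 servings → $35.09.
carrots only: max(289/8, 29/3) = 36.12 servings → $14.45.
strawberries + avocado with both tight: 2.656 servings and 2.961 servings → $5.84.
strawberries + carrots with both tight: 2.213 servings and 8.192 servings → $6.04.
avocado + carrots: intersection lies outside the first quadrant.
Cheapest feasible corner: $5.84.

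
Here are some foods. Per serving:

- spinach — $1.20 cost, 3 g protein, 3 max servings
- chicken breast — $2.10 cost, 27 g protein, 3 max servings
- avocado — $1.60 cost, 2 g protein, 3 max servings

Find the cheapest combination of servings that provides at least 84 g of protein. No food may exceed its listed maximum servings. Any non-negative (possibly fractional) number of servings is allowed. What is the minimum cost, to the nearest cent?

Cost per g of protein: chicken breast $0.0778, spinach $0.4000, avocado $0.8000.
Take 3 servings of chicken breast: +81.0 g protein for $6.30 (total $6.30, still need 3.0 g).
Take 1 serving of spinach: +3.0 g protein for $1.20 (total $7.50, still need 0.0 g).
Greedy by cheapest-per-g is optimal for a single linear constraint, so the minimum cost is $7.50.

$7.50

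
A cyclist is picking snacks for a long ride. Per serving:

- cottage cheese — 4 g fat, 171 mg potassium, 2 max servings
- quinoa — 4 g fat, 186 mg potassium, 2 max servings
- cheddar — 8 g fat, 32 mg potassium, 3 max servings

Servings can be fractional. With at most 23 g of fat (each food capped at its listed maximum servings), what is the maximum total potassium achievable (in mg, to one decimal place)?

742.0 mg

Potassium per g fat: quinoa 46.5, cottage cheese 42.75, cheddar 4.
Take 2 servings of quinoa: uses 8 g fat, +372.0 mg potassium (running total 372.0 mg).
Take 2 servings of cottage cheese: uses 8 g fat, +342.0 mg potassium (running total 714.0 mg).
Take 0.875 servings of cheddar: uses 7 g fat, +28.0 mg potassium (running total 742.0 mg).
Filling greedily by potassium-per-g fat is optimal for one linear limit, giving 742.0 mg.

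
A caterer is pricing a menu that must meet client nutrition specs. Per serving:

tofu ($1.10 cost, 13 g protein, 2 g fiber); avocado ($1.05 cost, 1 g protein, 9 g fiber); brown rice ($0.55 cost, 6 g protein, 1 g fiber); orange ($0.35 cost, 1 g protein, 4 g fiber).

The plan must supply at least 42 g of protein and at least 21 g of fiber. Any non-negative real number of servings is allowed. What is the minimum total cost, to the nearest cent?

$4.56

A basic optimal solution has at most two foods positive. Try each food alone and each pair with both targets met exactly.
tofu only: max(42/13, 21/2) = 10.5 servings → $11.55.
avocado only: max(42/1, 21/9) = 42 servings → $44.10.
brown rice only: max(42/6, 21/1) = 21 servings → $11.55.
orange only: max(42/1, 21/4) = 42 servings → $14.70.
tofu + avocado with both tight: 3.104 servings and 1.643 servings → $5.14.
tofu + brown rice with both targets exact would need a negative amount; discard.
tofu + orange with both tight: 2.94 servings and 3.78 servings → $4.56.
avocado + brown rice with both tight: 1.585 servings and 6.736 servings → $5.37.
avocado + orange with both targets exact would need a negative amount; discard.
brown rice + orange with both tight: 6.391 servings and 3.652 servings → $4.79.
Cheapest feasible corner: $4.56.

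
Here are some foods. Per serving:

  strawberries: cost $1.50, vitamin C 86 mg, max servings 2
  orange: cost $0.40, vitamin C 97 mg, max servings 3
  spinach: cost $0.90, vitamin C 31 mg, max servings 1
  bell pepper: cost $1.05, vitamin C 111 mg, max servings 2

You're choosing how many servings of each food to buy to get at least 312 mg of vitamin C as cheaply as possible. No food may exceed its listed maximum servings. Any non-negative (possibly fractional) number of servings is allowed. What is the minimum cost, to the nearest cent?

$1.40

Cost per mg of vitamin C: orange $0.0041, bell pepper $0.0095, strawberries $0.0174, spinach $0.0290.
Take 3 servings of orange: +291.0 mg vitamin C for $1.20 (total $1.20, still need 21.0 mg).
Take 0.1892 servings of bell pepper: +21.0 mg vitamin C for $0.20 (total $1.40, still need 0.0 mg).
Greedy by cheapest-per-mg is optimal for a single linear constraint, so the minimum cost is $1.40.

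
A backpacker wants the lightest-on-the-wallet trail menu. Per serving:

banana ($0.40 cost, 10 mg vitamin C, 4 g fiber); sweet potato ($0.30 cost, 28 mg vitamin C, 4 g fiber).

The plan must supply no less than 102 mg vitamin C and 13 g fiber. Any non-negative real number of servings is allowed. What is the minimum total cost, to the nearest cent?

$1.09

banana only: max(102/10, 13/4) = 10.2 servings → $4.08.
sweet potato only: max(102/28, 13/4) = 3.643 servings → $1.09.
banana + sweet potato: the both-tight solution has a negative serving — not a feasible corner.
Cheapest feasible corner: $1.09.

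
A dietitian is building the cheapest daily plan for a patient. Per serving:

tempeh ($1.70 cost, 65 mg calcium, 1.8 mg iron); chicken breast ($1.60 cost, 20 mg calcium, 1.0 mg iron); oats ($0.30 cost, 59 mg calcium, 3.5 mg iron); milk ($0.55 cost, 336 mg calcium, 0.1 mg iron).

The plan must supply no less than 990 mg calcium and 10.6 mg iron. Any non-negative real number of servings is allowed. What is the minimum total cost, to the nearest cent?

$2.22

At the optimum either one food covers both requirements or two foods hit both targets exactly; no other combination can be cheaper.
tempeh only: max(990/65, 10.6/1.8) = 15.23 servings → $25.89.
chicken breast only: max(990/20, 10.6/1.0) = 49.5 servings → $79.20.
oats only: max(990/59, 10.6/3.5) = 16.78 servings → $5.03.
milk only: max(990/336, 10.6/0.1) = 106 servings → $58.30.
tempeh + chicken breast with both targets exact would need a negative amount; discard.
tempeh + oats: intersection lies outside the first quadrant.
tempeh + milk with both tight: 5.787 servings and 1.827 servings → $10.84.
chicken breast + oats: the both-tight solution has a negative serving — not a feasible corner.
chicken breast + milk with both tight: 10.37 servings and 2.329 servings → $17.87.
oats + milk with both tight: 2.959 servings and 2.427 servings → $2.22.
The minimum over all feasible corners is $2.22.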